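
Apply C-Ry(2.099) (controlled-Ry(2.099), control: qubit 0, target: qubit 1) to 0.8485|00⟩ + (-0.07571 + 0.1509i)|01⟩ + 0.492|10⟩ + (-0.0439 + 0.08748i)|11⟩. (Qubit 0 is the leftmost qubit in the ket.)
0.8485|00⟩ + (-0.07571 + 0.1509i)|01⟩ + (0.2831 - 0.07586i)|10⟩ + (0.4048 + 0.04357i)|11⟩

C-Ry(2.099) leaves the control-|0⟩ kets |00⟩, |01⟩ unchanged and applies Ry(2.099) to qubit 1 on the control-|1⟩ pair (|10⟩, |11⟩).
Ry(2.099) = [[cos(θ/2), −sin(θ/2)], [sin(θ/2), cos(θ/2)]]; θ = 2.099, cos(θ/2) ≈ 0.498005, sin(θ/2) ≈ 0.867174.
With a = amp(|10⟩) = 0.492 and b = amp(|11⟩) = (-0.0439 + 0.08748i):
new amp(|10⟩) = (0.498005)·a + (-0.867174)·b = (0.2831 - 0.07586i)
new amp(|11⟩) = (0.867174)·a + (0.498005)·b = (0.4048 + 0.04357i)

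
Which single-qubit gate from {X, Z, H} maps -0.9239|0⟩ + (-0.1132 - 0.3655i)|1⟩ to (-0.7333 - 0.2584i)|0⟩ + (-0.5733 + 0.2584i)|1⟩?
H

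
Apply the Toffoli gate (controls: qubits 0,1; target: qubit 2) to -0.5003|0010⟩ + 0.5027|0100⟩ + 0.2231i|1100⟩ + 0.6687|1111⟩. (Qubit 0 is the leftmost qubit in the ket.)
-0.5003|0010⟩ + 0.5027|0100⟩ + 0.6687|1101⟩ + 0.2231i|1110⟩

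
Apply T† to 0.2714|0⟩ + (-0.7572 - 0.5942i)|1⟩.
0.2714|0⟩ + (-0.9556 + 0.1153i)|1⟩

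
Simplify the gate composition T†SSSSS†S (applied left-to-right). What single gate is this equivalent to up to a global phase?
T†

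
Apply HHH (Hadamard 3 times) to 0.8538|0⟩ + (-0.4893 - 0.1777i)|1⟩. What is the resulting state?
(0.2577 - 0.1257i)|0⟩ + (0.9497 + 0.1257i)|1⟩

H² = I, so H^3 = H: a single Hadamard. With (a, b) = (0.8538, (-0.4893 - 0.1777i)), H gives ((a + b)/√2, (a − b)/√2) = ((0.2577 - 0.1257i), (0.9497 + 0.1257i)).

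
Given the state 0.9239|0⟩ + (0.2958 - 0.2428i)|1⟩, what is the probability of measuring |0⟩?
0.8536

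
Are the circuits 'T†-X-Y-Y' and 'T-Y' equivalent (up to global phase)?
No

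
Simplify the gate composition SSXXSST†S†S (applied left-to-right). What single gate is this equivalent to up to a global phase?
T†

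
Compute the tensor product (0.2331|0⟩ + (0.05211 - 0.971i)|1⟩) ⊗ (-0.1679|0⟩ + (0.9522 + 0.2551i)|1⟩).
-0.03914|00⟩ + (0.222 + 0.05946i)|01⟩ + (-0.008749 + 0.163i)|10⟩ + (0.2973 - 0.9113i)|11⟩

amp(|b₁b₂…⟩) = product of the factor amplitudes for bits b₁, b₂, …; only kets whose every factor amplitude is nonzero survive.
|00⟩: (0.2331)(-0.1679) = -0.03914
|01⟩: (0.2331)(0.9522 + 0.2551i) = (0.222 + 0.05946i)
|10⟩: (0.05211 - 0.971i)(-0.1679) = (-0.008749 + 0.163i)
|11⟩: (0.05211 - 0.971i)(0.9522 + 0.2551i) = (0.2973 - 0.9113i)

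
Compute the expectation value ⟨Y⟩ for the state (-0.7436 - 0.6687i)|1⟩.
0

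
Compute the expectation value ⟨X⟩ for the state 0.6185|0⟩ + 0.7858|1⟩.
0.972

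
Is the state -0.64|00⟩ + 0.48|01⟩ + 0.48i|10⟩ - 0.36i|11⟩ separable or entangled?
Separable

Writing the state as a|00⟩ + b|01⟩ + c|10⟩ + d|11⟩, it is a product state iff ad − bc = 0.
Here (a, b, c, d) = (-0.64, 0.48, 0.48i, -0.36i): ad − bc = (-0.64)(-0.36i) − (0.48)(0.48i) = 0, so the state is separable.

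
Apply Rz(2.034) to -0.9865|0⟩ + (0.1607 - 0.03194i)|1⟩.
(-0.5188 + 0.8391i)|0⟩ + (0.1117 + 0.1199i)|1⟩

Rz(2.034) = [[e^(−iθ/2), 0], [0, e^(iθ/2)]] with e^(±iθ/2) = cos(θ/2) ± i·sin(θ/2); θ = 2.034, cos(θ/2) ≈ 0.52592, sin(θ/2) ≈ 0.850534.
With a = amp(|0⟩) = -0.9865 and b = amp(|1⟩) = (0.1607 - 0.03194i):
new amp(|0⟩) = (0.52592 - 0.850534i)·a = (-0.5188 + 0.8391i)
new amp(|1⟩) = (0.52592 + 0.850534i)·b = (0.1117 + 0.1199i)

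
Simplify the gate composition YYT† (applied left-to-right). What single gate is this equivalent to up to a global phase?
T†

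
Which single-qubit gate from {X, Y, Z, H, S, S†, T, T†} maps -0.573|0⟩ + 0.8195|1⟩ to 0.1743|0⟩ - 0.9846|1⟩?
H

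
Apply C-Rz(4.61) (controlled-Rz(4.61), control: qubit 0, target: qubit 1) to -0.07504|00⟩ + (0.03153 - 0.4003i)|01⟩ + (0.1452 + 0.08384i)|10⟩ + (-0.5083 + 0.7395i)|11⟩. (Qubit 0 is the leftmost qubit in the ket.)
-0.07504|00⟩ + (0.03153 - 0.4003i)|01⟩ + (-0.03504 - 0.164i)|10⟩ + (-0.2084 - 0.8728i)|11⟩

C-Rz(4.61) leaves the control-|0⟩ kets |00⟩, |01⟩ unchanged and applies Rz(4.61) to qubit 1 on the control-|1⟩ pair (|10⟩, |11⟩).
Rz(4.61) = [[e^(−iθ/2), 0], [0, e^(iθ/2)]] with e^(±iθ/2) = cos(θ/2) ± i·sin(θ/2); θ = 4.61, cos(θ/2) ≈ -0.669996, sin(θ/2) ≈ 0.742365.
With a = amp(|10⟩) = (0.1452 + 0.08384i) and b = amp(|11⟩) = (-0.5083 + 0.7395i):
new amp(|10⟩) = (-0.669996 - 0.742365i)·a = (-0.03504 - 0.164i)
new amp(|11⟩) = (-0.669996 + 0.742365i)·b = (-0.2084 - 0.8728i)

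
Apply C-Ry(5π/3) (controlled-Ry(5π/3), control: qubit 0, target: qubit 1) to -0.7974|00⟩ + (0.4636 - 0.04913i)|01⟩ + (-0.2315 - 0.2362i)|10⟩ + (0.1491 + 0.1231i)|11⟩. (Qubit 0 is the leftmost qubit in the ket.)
-0.7974|00⟩ + (0.4636 - 0.04913i)|01⟩ + (0.1259 + 0.143i)|10⟩ + (-0.2449 - 0.2247i)|11⟩

C-Ry(5π/3) leaves the control-|0⟩ kets |00⟩, |01⟩ unchanged and applies Ry(5π/3) to qubit 1 on the control-|1⟩ pair (|10⟩, |11⟩).
Ry(5π/3) = [[cos(θ/2), −sin(θ/2)], [sin(θ/2), cos(θ/2)]]; θ = 5π/3, cos(θ/2) ≈ -0.866025, sin(θ/2) ≈ 0.5.
With a = amp(|10⟩) = (-0.2315 - 0.2362i) and b = amp(|11⟩) = (0.1491 + 0.1231i):
new amp(|10⟩) = (-0.866025)·a + (-0.5)·b = (0.1259 + 0.143i)
new amp(|11⟩) = (0.5)·a + (-0.866025)·b = (-0.2449 - 0.2247i)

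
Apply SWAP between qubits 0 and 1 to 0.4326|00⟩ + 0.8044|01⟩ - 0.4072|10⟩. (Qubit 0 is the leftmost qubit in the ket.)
0.4326|00⟩ - 0.4072|01⟩ + 0.8044|10⟩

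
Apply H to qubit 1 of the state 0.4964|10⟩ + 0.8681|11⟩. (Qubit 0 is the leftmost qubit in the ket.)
0.9648|10⟩ - 0.2628|11⟩

H on qubit 1 mixes each pair of kets that differ only in qubit 1: amplitudes (a, b) of (|…0…⟩, |…1…⟩) become ((a + b)/√2, (a − b)/√2). Kets absent from the input have amplitude 0.
(|10⟩, |11⟩): (a, b) = (0.4964, 0.8681) → (0.9648, -0.2628)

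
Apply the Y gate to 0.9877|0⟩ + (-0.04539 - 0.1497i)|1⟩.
(-0.1497 + 0.04539i)|0⟩ + 0.9877i|1⟩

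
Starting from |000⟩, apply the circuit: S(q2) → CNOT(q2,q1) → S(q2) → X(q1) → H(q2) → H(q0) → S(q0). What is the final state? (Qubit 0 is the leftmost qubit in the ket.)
1/2|010⟩ + 1/2|011⟩ + (1/2)i|110⟩ + (1/2)i|111⟩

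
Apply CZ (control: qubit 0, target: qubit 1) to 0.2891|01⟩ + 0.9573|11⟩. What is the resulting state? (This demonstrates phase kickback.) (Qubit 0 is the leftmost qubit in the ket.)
0.2891|01⟩ - 0.9573|11⟩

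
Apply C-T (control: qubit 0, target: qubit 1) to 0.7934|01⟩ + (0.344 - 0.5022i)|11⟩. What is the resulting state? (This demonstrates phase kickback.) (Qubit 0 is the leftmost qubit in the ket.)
0.7934|01⟩ + (0.5984 - 0.1119i)|11⟩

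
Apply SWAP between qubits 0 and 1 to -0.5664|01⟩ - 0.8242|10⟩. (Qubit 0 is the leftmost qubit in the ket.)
-0.8242|01⟩ - 0.5664|10⟩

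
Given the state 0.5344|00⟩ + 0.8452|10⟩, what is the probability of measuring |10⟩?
0.7144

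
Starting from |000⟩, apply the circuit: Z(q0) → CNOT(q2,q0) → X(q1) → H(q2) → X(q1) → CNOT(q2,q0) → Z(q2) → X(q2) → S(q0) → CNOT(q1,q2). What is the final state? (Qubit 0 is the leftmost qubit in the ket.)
1/√2|001⟩ - (1/√2)i|100⟩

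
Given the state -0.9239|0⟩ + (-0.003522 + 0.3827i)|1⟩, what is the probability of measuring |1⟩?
0.1465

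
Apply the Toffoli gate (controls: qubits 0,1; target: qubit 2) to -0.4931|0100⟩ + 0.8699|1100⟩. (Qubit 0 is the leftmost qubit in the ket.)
-0.4931|0100⟩ + 0.8699|1110⟩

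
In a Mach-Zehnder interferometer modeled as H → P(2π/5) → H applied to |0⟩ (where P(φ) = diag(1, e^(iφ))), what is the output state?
(0.6545 + 0.4755i)|0⟩ + (0.3455 - 0.4755i)|1⟩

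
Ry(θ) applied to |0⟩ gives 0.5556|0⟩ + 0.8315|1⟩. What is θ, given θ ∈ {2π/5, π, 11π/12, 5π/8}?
5π/8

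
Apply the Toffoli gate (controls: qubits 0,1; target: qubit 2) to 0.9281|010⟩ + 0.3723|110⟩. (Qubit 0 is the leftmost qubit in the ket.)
0.9281|010⟩ + 0.3723|111⟩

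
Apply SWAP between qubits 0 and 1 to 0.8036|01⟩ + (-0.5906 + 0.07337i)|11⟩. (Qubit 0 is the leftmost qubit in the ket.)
0.8036|10⟩ + (-0.5906 + 0.07337i)|11⟩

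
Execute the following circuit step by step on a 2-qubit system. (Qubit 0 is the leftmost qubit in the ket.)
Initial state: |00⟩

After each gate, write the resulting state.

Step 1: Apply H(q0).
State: 1/√2|00⟩ + 1/√2|10⟩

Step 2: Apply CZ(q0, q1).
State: 1/√2|00⟩ + 1/√2|10⟩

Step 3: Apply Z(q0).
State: 1/√2|00⟩ - 1/√2|10⟩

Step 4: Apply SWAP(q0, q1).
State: 1/√2|00⟩ - 1/√2|01⟩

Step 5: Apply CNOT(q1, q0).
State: 1/√2|00⟩ - 1/√2|11⟩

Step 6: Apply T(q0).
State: 1/√2|00⟩ + (-1/2 - (1/2)i)|11⟩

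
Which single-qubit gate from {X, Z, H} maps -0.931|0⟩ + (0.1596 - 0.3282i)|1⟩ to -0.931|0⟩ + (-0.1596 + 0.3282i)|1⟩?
Z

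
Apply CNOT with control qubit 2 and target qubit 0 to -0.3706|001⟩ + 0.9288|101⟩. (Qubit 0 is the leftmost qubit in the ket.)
0.9288|001⟩ - 0.3706|101⟩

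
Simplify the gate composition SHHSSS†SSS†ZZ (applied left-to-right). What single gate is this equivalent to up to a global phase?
S†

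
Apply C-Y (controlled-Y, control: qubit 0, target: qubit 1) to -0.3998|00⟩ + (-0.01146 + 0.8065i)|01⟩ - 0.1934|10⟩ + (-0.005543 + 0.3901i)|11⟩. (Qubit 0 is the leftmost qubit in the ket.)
-0.3998|00⟩ + (-0.01146 + 0.8065i)|01⟩ + (0.3901 + 0.005543i)|10⟩ - 0.1934i|11⟩

C-Y leaves the control-|0⟩ kets |00⟩, |01⟩ unchanged and applies Y to qubit 1 on the control-|1⟩ pair (|10⟩, |11⟩).
Y = [[0, -i], [i, 0]].
With a = amp(|10⟩) = -0.1934 and b = amp(|11⟩) = (-0.005543 + 0.3901i):
new amp(|10⟩) = (-i)·b = (0.3901 + 0.005543i)
new amp(|11⟩) = (i)·a = -0.1934i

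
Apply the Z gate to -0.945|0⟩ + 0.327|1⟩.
-0.945|0⟩ - 0.327|1⟩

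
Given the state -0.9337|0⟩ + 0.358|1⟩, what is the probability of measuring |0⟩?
0.8718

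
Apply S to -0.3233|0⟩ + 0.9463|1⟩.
-0.3233|0⟩ + 0.9463i|1⟩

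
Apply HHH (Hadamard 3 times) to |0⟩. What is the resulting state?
1/√2|0⟩ + 1/√2|1⟩

H² = I, so H^3 = H: a single Hadamard. With (a, b) = (1, 0), H gives ((a + b)/√2, (a − b)/√2) = (1/√2, 1/√2).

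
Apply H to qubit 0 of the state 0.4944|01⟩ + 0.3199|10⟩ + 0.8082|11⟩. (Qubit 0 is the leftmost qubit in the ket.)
0.2262|00⟩ + 0.9211|01⟩ - 0.2262|10⟩ - 0.2219|11⟩

H on qubit 0 mixes each pair of kets that differ only in qubit 0: amplitudes (a, b) of (|…0…⟩, |…1…⟩) become ((a + b)/√2, (a − b)/√2). Kets absent from the input have amplitude 0.
(|00⟩, |10⟩): (a, b) = (0, 0.3199) → (0.2262, -0.2262)
(|01⟩, |11⟩): (a, b) = (0.4944, 0.8082) → (0.9211, -0.2219)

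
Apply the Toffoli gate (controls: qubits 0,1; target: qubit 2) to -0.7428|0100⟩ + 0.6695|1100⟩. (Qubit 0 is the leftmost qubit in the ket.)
-0.7428|0100⟩ + 0.6695|1110⟩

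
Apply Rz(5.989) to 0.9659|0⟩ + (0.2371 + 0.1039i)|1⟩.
(-0.9555 - 0.1416i)|0⟩ + (-0.2498 - 0.06803i)|1⟩

Rz(5.989) = [[e^(−iθ/2), 0], [0, e^(iθ/2)]] with e^(±iθ/2) = cos(θ/2) ± i·sin(θ/2); θ = 5.989, cos(θ/2) ≈ -0.989201, sin(θ/2) ≈ 0.146563.
With a = amp(|0⟩) = 0.9659 and b = amp(|1⟩) = (0.2371 + 0.1039i):
new amp(|0⟩) = (-0.989201 - 0.146563i)·a = (-0.9555 - 0.1416i)
new amp(|1⟩) = (-0.989201 + 0.146563i)·b = (-0.2498 - 0.06803i)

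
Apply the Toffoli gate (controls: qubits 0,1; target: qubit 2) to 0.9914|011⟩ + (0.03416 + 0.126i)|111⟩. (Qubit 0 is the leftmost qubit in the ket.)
0.9914|011⟩ + (0.03416 + 0.126i)|110⟩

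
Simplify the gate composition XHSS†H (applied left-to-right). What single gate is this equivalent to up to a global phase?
X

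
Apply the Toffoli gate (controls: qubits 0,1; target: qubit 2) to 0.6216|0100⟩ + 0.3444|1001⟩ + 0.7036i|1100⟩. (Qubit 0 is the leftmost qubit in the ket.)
0.6216|0100⟩ + 0.3444|1001⟩ + 0.7036i|1110⟩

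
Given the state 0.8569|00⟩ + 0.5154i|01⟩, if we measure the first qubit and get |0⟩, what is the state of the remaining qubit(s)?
0.8569|0⟩ + 0.5154i|1⟩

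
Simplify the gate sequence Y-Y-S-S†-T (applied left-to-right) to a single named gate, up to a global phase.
T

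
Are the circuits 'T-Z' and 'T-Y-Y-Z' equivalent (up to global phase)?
Yes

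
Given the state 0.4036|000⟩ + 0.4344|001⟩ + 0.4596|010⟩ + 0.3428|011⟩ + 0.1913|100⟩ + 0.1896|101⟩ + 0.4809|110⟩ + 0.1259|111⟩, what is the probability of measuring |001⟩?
0.1887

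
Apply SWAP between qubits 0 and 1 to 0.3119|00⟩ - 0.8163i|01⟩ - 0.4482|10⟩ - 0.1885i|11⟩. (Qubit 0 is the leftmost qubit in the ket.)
0.3119|00⟩ - 0.4482|01⟩ - 0.8163i|10⟩ - 0.1885i|11⟩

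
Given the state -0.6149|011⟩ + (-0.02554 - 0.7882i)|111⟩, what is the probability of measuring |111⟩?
0.6219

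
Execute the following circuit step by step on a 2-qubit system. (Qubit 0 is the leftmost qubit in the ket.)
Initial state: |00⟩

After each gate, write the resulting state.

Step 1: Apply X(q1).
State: |01⟩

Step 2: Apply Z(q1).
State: -|01⟩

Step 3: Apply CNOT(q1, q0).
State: -|11⟩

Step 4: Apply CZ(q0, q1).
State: |11⟩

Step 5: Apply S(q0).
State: i|11⟩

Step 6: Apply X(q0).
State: i|01⟩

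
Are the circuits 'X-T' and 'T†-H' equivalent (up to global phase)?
No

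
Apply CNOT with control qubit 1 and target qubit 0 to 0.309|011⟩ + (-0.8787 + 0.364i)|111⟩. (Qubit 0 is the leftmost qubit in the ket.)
(-0.8787 + 0.364i)|011⟩ + 0.309|111⟩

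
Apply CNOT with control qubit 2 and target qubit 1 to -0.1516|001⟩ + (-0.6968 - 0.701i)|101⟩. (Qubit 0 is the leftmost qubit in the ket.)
-0.1516|011⟩ + (-0.6968 - 0.701i)|111⟩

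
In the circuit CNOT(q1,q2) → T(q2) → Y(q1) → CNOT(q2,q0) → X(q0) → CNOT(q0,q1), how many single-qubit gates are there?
3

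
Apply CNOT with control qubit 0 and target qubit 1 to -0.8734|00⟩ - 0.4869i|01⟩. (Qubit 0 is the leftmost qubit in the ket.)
-0.8734|00⟩ - 0.4869i|01⟩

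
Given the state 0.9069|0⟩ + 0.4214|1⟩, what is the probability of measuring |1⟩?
0.1776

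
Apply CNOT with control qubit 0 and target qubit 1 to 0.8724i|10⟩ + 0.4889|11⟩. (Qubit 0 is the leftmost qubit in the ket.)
0.4889|10⟩ + 0.8724i|11⟩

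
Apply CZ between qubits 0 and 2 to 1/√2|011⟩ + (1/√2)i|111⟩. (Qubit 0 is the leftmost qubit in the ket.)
1/√2|011⟩ - (1/√2)i|111⟩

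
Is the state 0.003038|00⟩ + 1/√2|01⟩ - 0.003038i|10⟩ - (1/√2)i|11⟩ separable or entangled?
Separable

Writing the state as a|00⟩ + b|01⟩ + c|10⟩ + d|11⟩, it is a product state iff ad − bc = 0.
Here (a, b, c, d) = (0.003038, 1/√2, -0.003038i, -(1/√2)i): ad − bc = (0.003038)(-(1/√2)i) − (1/√2)(-0.003038i) = 0, so the state is separable.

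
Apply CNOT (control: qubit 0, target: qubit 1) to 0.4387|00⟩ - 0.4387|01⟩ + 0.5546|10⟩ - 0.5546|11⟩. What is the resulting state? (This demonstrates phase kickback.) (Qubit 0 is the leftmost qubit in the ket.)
0.4387|00⟩ - 0.4387|01⟩ - 0.5546|10⟩ + 0.5546|11⟩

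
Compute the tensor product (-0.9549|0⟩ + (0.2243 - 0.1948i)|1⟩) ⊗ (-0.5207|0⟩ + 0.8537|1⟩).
0.4972|00⟩ - 0.8152|01⟩ + (-0.1168 + 0.1014i)|10⟩ + (0.1915 - 0.1663i)|11⟩

amp(|b₁b₂…⟩) = product of the factor amplitudes for bits b₁, b₂, …; only kets whose every factor amplitude is nonzero survive.
|00⟩: (-0.9549)(-0.5207) = 0.4972
|01⟩: (-0.9549)(0.8537) = -0.8152
|10⟩: (0.2243 - 0.1948i)(-0.5207) = (-0.1168 + 0.1014i)
|11⟩: (0.2243 - 0.1948i)(0.8537) = (0.1915 - 0.1663i)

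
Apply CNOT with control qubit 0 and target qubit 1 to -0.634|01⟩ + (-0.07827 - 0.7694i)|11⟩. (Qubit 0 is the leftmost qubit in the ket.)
-0.634|01⟩ + (-0.07827 - 0.7694i)|10⟩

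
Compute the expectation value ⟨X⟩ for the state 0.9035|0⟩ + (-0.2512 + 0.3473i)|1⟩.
-0.4539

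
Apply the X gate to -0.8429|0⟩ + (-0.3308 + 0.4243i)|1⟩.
(-0.3308 + 0.4243i)|0⟩ - 0.8429|1⟩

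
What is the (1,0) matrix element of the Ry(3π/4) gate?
0.9239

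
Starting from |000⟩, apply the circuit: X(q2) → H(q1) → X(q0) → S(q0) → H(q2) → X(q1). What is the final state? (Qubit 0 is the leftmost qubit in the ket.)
(1/2)i|100⟩ - (1/2)i|101⟩ + (1/2)i|110⟩ - (1/2)i|111⟩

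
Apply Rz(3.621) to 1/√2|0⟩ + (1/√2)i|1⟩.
(-0.1679 - 0.6869i)|0⟩ + (-0.6869 - 0.1679i)|1⟩

Rz(3.621) = [[e^(−iθ/2), 0], [0, e^(iθ/2)]] with e^(±iθ/2) = cos(θ/2) ± i·sin(θ/2); θ = 3.621, cos(θ/2) ≈ -0.237415, sin(θ/2) ≈ 0.971408.
With a = amp(|0⟩) = 1/√2 and b = amp(|1⟩) = (1/√2)i:
new amp(|0⟩) = (-0.237415 - 0.971408i)·a = (-0.1679 - 0.6869i)
new amp(|1⟩) = (-0.237415 + 0.971408i)·b = (-0.6869 - 0.1679i)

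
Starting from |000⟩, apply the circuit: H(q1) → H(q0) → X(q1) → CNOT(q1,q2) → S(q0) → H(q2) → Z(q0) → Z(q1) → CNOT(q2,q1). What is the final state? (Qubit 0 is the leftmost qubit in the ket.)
1/√8|000⟩ + 1/√8|001⟩ - 1/√8|010⟩ + 1/√8|011⟩ - (1/√8)i|100⟩ - (1/√8)i|101⟩ + (1/√8)i|110⟩ - (1/√8)i|111⟩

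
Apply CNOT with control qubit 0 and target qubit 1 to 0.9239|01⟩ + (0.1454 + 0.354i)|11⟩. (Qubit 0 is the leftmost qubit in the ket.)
0.9239|01⟩ + (0.1454 + 0.354i)|10⟩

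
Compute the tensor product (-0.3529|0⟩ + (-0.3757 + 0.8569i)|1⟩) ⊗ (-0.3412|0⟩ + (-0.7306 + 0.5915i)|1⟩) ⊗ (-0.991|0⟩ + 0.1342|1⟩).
-0.1193|000⟩ + 0.01616|001⟩ + (-0.2555 + 0.2069i)|010⟩ + (0.0346 - 0.02801i)|011⟩ + (-0.127 + 0.2897i)|100⟩ + (0.0172 - 0.03924i)|101⟩ + (0.2303 + 0.8406i)|110⟩ + (-0.03118 - 0.1138i)|111⟩

amp(|b₁b₂…⟩) = product of the factor amplitudes for bits b₁, b₂, …; only kets whose every factor amplitude is nonzero survive.
|000⟩: (-0.3529)(-0.3412)(-0.991) = -0.1193
|001⟩: (-0.3529)(-0.3412)(0.1342) = 0.01616
|010⟩: (-0.3529)(-0.7306 + 0.5915i)(-0.991) = (-0.2555 + 0.2069i)
|011⟩: (-0.3529)(-0.7306 + 0.5915i)(0.1342) = (0.0346 - 0.02801i)
|100⟩: (-0.3757 + 0.8569i)(-0.3412)(-0.991) = (-0.127 + 0.2897i)
|101⟩: (-0.3757 + 0.8569i)(-0.3412)(0.1342) = (0.0172 - 0.03924i)
|110⟩: (-0.3757 + 0.8569i)(-0.7306 + 0.5915i)(-0.991) = (0.2303 + 0.8406i)
|111⟩: (-0.3757 + 0.8569i)(-0.7306 + 0.5915i)(0.1342) = (-0.03118 - 0.1138i)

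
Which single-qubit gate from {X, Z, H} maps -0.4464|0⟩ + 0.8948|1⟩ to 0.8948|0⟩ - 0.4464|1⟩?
X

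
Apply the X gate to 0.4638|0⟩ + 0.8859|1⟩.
0.8859|0⟩ + 0.4638|1⟩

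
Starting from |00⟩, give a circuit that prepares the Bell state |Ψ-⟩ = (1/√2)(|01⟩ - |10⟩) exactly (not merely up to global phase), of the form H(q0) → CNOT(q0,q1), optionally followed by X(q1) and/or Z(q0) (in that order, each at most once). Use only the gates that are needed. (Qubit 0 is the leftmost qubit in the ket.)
H(q0) → CNOT(q0,q1) → X(q1) → Z(q0)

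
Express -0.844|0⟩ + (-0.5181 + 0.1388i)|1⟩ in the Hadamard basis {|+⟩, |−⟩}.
(-0.9632 + 0.09815i)|+⟩ + (-0.2304 - 0.09815i)|−⟩

With |ψ⟩ = α|0⟩ + β|1⟩, the Hadamard-basis coefficients are ⟨+|ψ⟩ = (α + β)/√2 and ⟨−|ψ⟩ = (α − β)/√2.
Here α = -0.844, β = (-0.5181 + 0.1388i): (α + β)/√2 = (-0.9632 + 0.09815i), (α − β)/√2 = (-0.2304 - 0.09815i).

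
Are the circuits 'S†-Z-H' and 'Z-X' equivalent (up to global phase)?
No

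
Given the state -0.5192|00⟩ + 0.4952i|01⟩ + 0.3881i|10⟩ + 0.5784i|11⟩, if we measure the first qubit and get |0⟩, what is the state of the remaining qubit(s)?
-0.7236|0⟩ + 0.6902i|1⟩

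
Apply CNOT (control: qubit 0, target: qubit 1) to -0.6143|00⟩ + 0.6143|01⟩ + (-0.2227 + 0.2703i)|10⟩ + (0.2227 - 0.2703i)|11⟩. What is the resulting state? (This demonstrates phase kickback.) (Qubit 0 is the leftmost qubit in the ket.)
-0.6143|00⟩ + 0.6143|01⟩ + (0.2227 - 0.2703i)|10⟩ + (-0.2227 + 0.2703i)|11⟩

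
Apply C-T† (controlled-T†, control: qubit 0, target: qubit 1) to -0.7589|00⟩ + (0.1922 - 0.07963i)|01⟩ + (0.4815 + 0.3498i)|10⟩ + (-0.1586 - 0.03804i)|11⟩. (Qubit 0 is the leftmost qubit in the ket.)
-0.7589|00⟩ + (0.1922 - 0.07963i)|01⟩ + (0.4815 + 0.3498i)|10⟩ + (-0.139 + 0.08525i)|11⟩

C-T† leaves the control-|0⟩ kets |00⟩, |01⟩ unchanged and applies T† to qubit 1 on the control-|1⟩ pair (|10⟩, |11⟩).
T† = [[1, 0], [0, (1/√2 - (1/√2)i)]].
With a = amp(|10⟩) = (0.4815 + 0.3498i) and b = amp(|11⟩) = (-0.1586 - 0.03804i):
new amp(|10⟩) = (1)·a = (0.4815 + 0.3498i)
new amp(|11⟩) = (1/√2 - (1/√2)i)·b = (-0.139 + 0.08525i)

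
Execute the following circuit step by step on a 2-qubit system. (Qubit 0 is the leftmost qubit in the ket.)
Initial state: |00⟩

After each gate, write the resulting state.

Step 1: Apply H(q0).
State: 1/√2|00⟩ + 1/√2|10⟩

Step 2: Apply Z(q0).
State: 1/√2|00⟩ - 1/√2|10⟩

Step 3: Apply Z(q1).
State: 1/√2|00⟩ - 1/√2|10⟩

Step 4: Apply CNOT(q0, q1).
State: 1/√2|00⟩ - 1/√2|11⟩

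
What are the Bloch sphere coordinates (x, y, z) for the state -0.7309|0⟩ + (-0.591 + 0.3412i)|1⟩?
(0.8639, -0.4988, 0.06852)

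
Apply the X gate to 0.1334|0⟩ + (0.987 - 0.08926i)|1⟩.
(0.987 - 0.08926i)|0⟩ + 0.1334|1⟩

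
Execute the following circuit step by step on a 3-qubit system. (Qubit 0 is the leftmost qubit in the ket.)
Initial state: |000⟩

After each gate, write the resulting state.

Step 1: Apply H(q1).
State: 1/√2|000⟩ + 1/√2|010⟩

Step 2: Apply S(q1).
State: 1/√2|000⟩ + (1/√2)i|010⟩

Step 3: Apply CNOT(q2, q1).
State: 1/√2|000⟩ + (1/√2)i|010⟩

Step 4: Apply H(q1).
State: (1/2 + (1/2)i)|000⟩ + (1/2 - (1/2)i)|010⟩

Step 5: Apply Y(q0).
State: (-1/2 + (1/2)i)|100⟩ + (1/2 + (1/2)i)|110⟩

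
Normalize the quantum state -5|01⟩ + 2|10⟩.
-0.9285|01⟩ + 0.3714|10⟩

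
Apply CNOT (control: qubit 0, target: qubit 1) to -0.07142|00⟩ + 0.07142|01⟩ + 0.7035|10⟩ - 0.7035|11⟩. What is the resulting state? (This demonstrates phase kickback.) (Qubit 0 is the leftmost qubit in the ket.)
-0.07142|00⟩ + 0.07142|01⟩ - 0.7035|10⟩ + 0.7035|11⟩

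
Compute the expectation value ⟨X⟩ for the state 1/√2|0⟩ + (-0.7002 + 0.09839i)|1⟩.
-0.9902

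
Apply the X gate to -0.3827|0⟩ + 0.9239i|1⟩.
0.9239i|0⟩ - 0.3827|1⟩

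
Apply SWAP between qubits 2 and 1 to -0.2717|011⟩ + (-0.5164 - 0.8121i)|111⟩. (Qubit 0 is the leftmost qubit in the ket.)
-0.2717|011⟩ + (-0.5164 - 0.8121i)|111⟩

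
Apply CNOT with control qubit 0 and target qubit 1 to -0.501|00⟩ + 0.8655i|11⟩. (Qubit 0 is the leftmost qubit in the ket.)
-0.501|00⟩ + 0.8655i|10⟩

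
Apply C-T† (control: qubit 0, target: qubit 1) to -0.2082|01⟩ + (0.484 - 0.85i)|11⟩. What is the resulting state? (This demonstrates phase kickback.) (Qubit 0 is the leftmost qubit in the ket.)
-0.2082|01⟩ + (-0.2588 - 0.9433i)|11⟩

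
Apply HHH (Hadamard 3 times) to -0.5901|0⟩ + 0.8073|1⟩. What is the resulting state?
0.1536|0⟩ - 0.9881|1⟩

H² = I, so H^3 = H: a single Hadamard. With (a, b) = (-0.5901, 0.8073), H gives ((a + b)/√2, (a − b)/√2) = (0.1536, -0.9881).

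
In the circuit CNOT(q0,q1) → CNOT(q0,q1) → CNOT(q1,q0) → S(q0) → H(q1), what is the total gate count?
5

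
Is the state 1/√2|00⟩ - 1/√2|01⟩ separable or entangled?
Separable

Writing the state as a|00⟩ + b|01⟩ + c|10⟩ + d|11⟩, it is a product state iff ad − bc = 0.
Here (a, b, c, d) = (1/√2, -1/√2, 0, 0): ad − bc = (1/√2)(0) − (-1/√2)(0) = 0, so the state is separable.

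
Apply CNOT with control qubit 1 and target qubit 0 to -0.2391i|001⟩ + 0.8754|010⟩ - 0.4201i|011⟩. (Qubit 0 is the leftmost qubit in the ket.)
-0.2391i|001⟩ + 0.8754|110⟩ - 0.4201i|111⟩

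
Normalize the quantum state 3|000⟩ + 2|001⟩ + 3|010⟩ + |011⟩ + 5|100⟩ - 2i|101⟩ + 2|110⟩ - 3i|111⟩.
0.3721|000⟩ + 0.2481|001⟩ + 0.3721|010⟩ + 0.124|011⟩ + 0.6202|100⟩ - 0.2481i|101⟩ + 0.2481|110⟩ - 0.3721i|111⟩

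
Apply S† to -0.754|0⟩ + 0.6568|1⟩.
-0.754|0⟩ - 0.6568i|1⟩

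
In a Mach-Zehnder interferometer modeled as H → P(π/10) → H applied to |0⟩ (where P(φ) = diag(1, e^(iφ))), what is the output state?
(0.9755 + 0.1545i)|0⟩ + (0.02447 - 0.1545i)|1⟩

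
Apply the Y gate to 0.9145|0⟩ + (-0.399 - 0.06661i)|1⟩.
(-0.06661 + 0.399i)|0⟩ + 0.9145i|1⟩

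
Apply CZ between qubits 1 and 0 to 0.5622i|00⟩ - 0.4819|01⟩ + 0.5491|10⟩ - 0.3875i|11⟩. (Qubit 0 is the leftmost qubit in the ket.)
0.5622i|00⟩ - 0.4819|01⟩ + 0.5491|10⟩ + 0.3875i|11⟩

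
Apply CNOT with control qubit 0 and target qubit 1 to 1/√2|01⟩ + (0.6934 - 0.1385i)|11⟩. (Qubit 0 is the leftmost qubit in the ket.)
1/√2|01⟩ + (0.6934 - 0.1385i)|10⟩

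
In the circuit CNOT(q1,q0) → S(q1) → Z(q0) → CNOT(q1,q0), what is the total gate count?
4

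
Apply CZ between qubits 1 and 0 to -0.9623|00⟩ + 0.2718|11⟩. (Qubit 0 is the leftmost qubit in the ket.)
-0.9623|00⟩ - 0.2718|11⟩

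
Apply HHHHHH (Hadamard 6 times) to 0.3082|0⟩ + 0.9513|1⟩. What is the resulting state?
0.3082|0⟩ + 0.9513|1⟩

H² = I, so an even number of Hadamards cancels: H^6 = I and the state is unchanged.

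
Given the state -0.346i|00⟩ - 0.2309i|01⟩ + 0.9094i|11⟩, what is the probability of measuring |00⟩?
0.1197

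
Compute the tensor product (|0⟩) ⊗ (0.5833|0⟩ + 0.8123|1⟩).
0.5833|00⟩ + 0.8123|01⟩

amp(|b₁b₂…⟩) = product of the factor amplitudes for bits b₁, b₂, …; only kets whose every factor amplitude is nonzero survive.
|00⟩: (1)(0.5833) = 0.5833
|01⟩: (1)(0.8123) = 0.8123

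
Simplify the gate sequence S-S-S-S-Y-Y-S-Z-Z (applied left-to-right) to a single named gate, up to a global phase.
S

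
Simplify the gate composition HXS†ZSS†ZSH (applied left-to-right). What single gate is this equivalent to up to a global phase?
Z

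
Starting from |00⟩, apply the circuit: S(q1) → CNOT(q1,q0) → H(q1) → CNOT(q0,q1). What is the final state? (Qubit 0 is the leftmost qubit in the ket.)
1/√2|00⟩ + 1/√2|01⟩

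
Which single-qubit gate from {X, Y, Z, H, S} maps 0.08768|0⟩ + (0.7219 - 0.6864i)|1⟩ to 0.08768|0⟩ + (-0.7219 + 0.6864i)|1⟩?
Z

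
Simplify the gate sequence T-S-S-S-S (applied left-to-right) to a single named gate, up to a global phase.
T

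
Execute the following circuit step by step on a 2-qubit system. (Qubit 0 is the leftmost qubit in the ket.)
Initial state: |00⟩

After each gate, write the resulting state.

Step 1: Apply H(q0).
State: 1/√2|00⟩ + 1/√2|10⟩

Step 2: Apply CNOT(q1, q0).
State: 1/√2|00⟩ + 1/√2|10⟩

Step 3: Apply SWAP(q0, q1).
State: 1/√2|00⟩ + 1/√2|01⟩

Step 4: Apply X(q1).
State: 1/√2|00⟩ + 1/√2|01⟩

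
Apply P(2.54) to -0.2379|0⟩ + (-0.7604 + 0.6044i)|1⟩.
-0.2379|0⟩ + (0.2848 - 0.9286i)|1⟩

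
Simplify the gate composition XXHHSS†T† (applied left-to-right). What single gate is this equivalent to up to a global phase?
T†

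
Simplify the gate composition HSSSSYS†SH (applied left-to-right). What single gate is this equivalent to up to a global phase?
Y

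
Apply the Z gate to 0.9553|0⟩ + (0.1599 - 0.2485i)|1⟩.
0.9553|0⟩ + (-0.1599 + 0.2485i)|1⟩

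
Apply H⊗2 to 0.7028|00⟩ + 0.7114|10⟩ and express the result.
0.7071|00⟩ + 0.7071|01⟩ - 0.0043|10⟩ - 0.0043|11⟩

H⊗2 gives amp(|y⟩) = (1/2) Σ_x (−1)^(x·y) amp(|x⟩), where x·y is the number of positions in which both x and y have a 1.
|00⟩: (0.7028 + 0.7114)/2 = 0.7071
|01⟩: (0.7028 + 0.7114)/2 = 0.7071
|10⟩: (0.7028 - 0.7114)/2 = -0.0043
|11⟩: (0.7028 - 0.7114)/2 = -0.0043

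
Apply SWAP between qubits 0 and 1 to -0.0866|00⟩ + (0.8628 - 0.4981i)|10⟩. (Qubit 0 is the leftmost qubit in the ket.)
-0.0866|00⟩ + (0.8628 - 0.4981i)|01⟩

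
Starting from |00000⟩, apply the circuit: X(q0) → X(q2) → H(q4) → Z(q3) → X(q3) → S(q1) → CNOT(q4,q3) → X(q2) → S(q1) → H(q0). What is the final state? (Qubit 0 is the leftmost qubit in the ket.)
1/2|00001⟩ + 1/2|00010⟩ - 1/2|10001⟩ - 1/2|10010⟩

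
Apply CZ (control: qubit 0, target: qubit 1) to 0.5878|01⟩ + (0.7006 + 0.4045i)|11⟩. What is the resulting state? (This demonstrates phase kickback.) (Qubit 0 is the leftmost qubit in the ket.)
0.5878|01⟩ + (-0.7006 - 0.4045i)|11⟩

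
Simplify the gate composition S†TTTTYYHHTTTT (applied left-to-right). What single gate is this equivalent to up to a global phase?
S†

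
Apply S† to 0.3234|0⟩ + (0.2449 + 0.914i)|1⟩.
0.3234|0⟩ + (0.914 - 0.2449i)|1⟩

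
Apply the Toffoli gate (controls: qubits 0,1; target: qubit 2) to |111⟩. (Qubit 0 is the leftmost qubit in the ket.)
|110⟩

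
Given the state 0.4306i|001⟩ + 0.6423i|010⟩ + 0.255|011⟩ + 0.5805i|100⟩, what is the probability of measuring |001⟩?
0.1854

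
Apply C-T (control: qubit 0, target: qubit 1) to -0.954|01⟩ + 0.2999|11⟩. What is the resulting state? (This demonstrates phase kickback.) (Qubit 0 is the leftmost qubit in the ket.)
-0.954|01⟩ + (0.2121 + 0.2121i)|11⟩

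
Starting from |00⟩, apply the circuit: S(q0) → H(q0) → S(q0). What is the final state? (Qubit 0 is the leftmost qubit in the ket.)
1/√2|00⟩ + (1/√2)i|10⟩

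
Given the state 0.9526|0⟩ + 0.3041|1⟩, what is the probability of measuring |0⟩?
0.9074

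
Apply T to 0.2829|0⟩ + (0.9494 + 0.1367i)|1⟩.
0.2829|0⟩ + (0.5747 + 0.768i)|1⟩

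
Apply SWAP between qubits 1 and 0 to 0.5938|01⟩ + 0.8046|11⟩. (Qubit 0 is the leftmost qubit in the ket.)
0.5938|10⟩ + 0.8046|11⟩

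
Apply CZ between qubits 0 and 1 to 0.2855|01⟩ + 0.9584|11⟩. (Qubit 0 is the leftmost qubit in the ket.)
0.2855|01⟩ - 0.9584|11⟩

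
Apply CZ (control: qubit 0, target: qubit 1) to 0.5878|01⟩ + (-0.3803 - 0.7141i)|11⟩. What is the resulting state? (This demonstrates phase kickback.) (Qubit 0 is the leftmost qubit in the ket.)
0.5878|01⟩ + (0.3803 + 0.7141i)|11⟩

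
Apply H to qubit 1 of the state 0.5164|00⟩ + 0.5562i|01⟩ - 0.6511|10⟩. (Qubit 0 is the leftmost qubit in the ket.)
(0.3651 + 0.3933i)|00⟩ + (0.3651 - 0.3933i)|01⟩ - 0.4604|10⟩ - 0.4604|11⟩

H on qubit 1 mixes each pair of kets that differ only in qubit 1: amplitudes (a, b) of (|…0…⟩, |…1…⟩) become ((a + b)/√2, (a − b)/√2). Kets absent from the input have amplitude 0.
(|00⟩, |01⟩): (a, b) = (0.5164, 0.5562i) → ((0.3651 + 0.3933i), (0.3651 - 0.3933i))
(|10⟩, |11⟩): (a, b) = (-0.6511, 0) → (-0.4604, -0.4604)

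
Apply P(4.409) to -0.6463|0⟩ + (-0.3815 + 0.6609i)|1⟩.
-0.6463|0⟩ + (0.7447 + 0.1666i)|1⟩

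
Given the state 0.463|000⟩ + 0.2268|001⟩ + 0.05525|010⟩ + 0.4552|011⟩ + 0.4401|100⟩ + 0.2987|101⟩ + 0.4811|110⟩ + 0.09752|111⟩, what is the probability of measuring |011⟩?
0.2072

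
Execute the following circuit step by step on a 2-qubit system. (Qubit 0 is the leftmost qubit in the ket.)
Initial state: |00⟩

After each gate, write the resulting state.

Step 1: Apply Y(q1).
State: i|01⟩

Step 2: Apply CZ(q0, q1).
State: i|01⟩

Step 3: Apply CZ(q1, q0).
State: i|01⟩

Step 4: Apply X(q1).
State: i|00⟩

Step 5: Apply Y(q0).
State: -|10⟩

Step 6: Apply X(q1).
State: -|11⟩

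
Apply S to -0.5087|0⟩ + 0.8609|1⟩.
-0.5087|0⟩ + 0.8609i|1⟩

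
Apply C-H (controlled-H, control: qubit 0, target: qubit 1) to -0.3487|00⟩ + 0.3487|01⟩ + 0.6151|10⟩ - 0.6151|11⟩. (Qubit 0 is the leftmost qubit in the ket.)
-0.3487|00⟩ + 0.3487|01⟩ + 0.8699|11⟩

C-H leaves the control-|0⟩ kets |00⟩, |01⟩ unchanged and applies H to qubit 1 on the control-|1⟩ pair (|10⟩, |11⟩).
H = [[1/√2, 1/√2], [1/√2, -1/√2]].
With a = amp(|10⟩) = 0.6151 and b = amp(|11⟩) = -0.6151:
new amp(|10⟩) = (1/√2)·a + (1/√2)·b = 0
new amp(|11⟩) = (1/√2)·a + (-1/√2)·b = 0.8699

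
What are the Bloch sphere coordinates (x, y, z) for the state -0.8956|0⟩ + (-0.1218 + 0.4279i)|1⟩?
(0.2182, -0.7665, 0.6042)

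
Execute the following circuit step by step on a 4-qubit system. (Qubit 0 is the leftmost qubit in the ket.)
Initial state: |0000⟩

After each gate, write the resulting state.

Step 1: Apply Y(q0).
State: i|1000⟩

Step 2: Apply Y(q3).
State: -|1001⟩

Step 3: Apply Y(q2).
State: -i|1011⟩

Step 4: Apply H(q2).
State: -(1/√2)i|1001⟩ + (1/√2)i|1011⟩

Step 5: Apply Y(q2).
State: 1/√2|1001⟩ + 1/√2|1011⟩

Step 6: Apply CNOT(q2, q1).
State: 1/√2|1001⟩ + 1/√2|1111⟩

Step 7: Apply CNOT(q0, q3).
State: 1/√2|1000⟩ + 1/√2|1110⟩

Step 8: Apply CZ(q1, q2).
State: 1/√2|1000⟩ - 1/√2|1110⟩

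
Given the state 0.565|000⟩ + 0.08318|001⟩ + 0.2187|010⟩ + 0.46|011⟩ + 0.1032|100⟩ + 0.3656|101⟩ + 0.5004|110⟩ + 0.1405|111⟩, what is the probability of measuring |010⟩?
0.04783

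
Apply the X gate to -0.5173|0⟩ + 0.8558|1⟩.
0.8558|0⟩ - 0.5173|1⟩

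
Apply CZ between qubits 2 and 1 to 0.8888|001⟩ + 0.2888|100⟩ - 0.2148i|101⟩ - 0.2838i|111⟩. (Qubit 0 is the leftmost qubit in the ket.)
0.8888|001⟩ + 0.2888|100⟩ - 0.2148i|101⟩ + 0.2838i|111⟩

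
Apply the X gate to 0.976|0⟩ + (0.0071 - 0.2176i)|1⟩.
(0.0071 - 0.2176i)|0⟩ + 0.976|1⟩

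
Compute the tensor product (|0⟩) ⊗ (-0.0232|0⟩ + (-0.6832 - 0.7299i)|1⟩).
-0.0232|00⟩ + (-0.6832 - 0.7299i)|01⟩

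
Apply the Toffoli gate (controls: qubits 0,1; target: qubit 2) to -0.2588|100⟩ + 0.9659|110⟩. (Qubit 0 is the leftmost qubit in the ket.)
-0.2588|100⟩ + 0.9659|111⟩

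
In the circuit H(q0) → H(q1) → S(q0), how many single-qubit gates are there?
3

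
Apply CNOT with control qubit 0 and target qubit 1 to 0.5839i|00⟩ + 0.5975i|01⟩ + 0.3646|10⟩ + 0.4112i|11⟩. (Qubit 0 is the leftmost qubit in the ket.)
0.5839i|00⟩ + 0.5975i|01⟩ + 0.4112i|10⟩ + 0.3646|11⟩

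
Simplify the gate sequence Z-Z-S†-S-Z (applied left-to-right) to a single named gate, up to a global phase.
Z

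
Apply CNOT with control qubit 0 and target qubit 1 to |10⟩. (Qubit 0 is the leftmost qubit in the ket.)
|11⟩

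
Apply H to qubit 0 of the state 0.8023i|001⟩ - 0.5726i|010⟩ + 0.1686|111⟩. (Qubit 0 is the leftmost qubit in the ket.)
0.5673i|001⟩ - 0.4049i|010⟩ + 0.1192|011⟩ + 0.5673i|101⟩ - 0.4049i|110⟩ - 0.1192|111⟩

H on qubit 0 mixes each pair of kets that differ only in qubit 0: amplitudes (a, b) of (|…0…⟩, |…1…⟩) become ((a + b)/√2, (a − b)/√2). Kets absent from the input have amplitude 0.
(|001⟩, |101⟩): (a, b) = (0.8023i, 0) → (0.5673i, 0.5673i)
(|010⟩, |110⟩): (a, b) = (-0.5726i, 0) → (-0.4049i, -0.4049i)
(|011⟩, |111⟩): (a, b) = (0, 0.1686) → (0.1192, -0.1192)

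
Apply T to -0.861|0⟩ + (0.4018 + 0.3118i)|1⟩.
-0.861|0⟩ + (0.06364 + 0.5046i)|1⟩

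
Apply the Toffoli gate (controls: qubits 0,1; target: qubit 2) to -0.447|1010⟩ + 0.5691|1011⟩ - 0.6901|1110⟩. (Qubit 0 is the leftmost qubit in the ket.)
-0.447|1010⟩ + 0.5691|1011⟩ - 0.6901|1100⟩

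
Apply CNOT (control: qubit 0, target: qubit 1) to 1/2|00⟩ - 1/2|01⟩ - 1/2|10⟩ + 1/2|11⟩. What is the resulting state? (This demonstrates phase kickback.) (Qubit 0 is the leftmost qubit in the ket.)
1/2|00⟩ - 1/2|01⟩ + 1/2|10⟩ - 1/2|11⟩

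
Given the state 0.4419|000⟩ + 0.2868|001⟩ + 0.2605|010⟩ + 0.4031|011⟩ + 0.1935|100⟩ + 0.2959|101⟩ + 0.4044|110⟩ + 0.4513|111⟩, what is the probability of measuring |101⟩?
0.08756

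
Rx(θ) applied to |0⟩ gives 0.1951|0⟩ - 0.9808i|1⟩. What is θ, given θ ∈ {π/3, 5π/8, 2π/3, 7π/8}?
7π/8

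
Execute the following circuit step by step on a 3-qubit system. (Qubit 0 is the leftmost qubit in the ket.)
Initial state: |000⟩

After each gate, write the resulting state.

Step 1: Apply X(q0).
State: |100⟩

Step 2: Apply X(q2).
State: |101⟩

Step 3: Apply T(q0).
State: (1/√2 + (1/√2)i)|101⟩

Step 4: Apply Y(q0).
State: (1/√2 - (1/√2)i)|001⟩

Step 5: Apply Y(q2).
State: (-1/√2 - (1/√2)i)|000⟩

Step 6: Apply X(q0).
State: (-1/√2 - (1/√2)i)|100⟩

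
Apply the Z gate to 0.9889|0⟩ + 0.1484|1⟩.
0.9889|0⟩ - 0.1484|1⟩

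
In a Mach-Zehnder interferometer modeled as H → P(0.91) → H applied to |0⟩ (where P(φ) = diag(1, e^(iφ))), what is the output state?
(0.8069 + 0.3948i)|0⟩ + (0.1931 - 0.3948i)|1⟩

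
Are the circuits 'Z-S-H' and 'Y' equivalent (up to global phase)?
No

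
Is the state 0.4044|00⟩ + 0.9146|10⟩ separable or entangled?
Separable

Writing the state as a|00⟩ + b|01⟩ + c|10⟩ + d|11⟩, it is a product state iff ad − bc = 0.
Here (a, b, c, d) = (0.4044, 0, 0.9146, 0): ad − bc = (0.4044)(0) − (0)(0.9146) = 0, so the state is separable.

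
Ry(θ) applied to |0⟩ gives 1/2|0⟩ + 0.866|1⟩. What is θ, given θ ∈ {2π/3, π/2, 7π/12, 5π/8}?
2π/3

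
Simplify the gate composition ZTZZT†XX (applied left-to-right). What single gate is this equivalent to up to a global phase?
Z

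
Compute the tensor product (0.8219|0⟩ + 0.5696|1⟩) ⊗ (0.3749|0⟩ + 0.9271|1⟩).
0.3081|00⟩ + 0.762|01⟩ + 0.2135|10⟩ + 0.5281|11⟩

amp(|b₁b₂…⟩) = product of the factor amplitudes for bits b₁, b₂, …; only kets whose every factor amplitude is nonzero survive.
|00⟩: (0.8219)(0.3749) = 0.3081
|01⟩: (0.8219)(0.9271) = 0.762
|10⟩: (0.5696)(0.3749) = 0.2135
|11⟩: (0.5696)(0.9271) = 0.5281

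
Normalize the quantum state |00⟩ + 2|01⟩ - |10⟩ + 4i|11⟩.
0.2132|00⟩ + 0.4264|01⟩ - 0.2132|10⟩ + 0.8528i|11⟩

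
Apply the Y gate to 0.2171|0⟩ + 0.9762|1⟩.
-0.9762i|0⟩ + 0.2171i|1⟩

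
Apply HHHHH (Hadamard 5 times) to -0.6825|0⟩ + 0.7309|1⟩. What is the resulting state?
0.03422|0⟩ - 0.9994|1⟩

H² = I, so H^5 = H: a single Hadamard. With (a, b) = (-0.6825, 0.7309), H gives ((a + b)/√2, (a − b)/√2) = (0.03422, -0.9994).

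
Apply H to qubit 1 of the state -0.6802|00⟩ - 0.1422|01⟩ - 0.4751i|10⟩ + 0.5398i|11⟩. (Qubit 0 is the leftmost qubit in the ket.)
-0.5815|00⟩ - 0.3804|01⟩ + 0.04575i|10⟩ - 0.7176i|11⟩

H on qubit 1 mixes each pair of kets that differ only in qubit 1: amplitudes (a, b) of (|…0…⟩, |…1…⟩) become ((a + b)/√2, (a − b)/√2). Kets absent from the input have amplitude 0.
(|00⟩, |01⟩): (a, b) = (-0.6802, -0.1422) → (-0.5815, -0.3804)
(|10⟩, |11⟩): (a, b) = (-0.4751i, 0.5398i) → (0.04575i, -0.7176i)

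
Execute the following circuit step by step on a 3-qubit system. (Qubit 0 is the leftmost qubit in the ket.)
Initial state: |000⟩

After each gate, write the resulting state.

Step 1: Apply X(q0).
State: |100⟩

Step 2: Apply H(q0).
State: 1/√2|000⟩ - 1/√2|100⟩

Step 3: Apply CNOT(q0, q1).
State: 1/√2|000⟩ - 1/√2|110⟩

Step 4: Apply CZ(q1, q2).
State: 1/√2|000⟩ - 1/√2|110⟩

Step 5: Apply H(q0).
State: 1/2|000⟩ - 1/2|010⟩ + 1/2|100⟩ + 1/2|110⟩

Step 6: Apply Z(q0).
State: 1/2|000⟩ - 1/2|010⟩ - 1/2|100⟩ - 1/2|110⟩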